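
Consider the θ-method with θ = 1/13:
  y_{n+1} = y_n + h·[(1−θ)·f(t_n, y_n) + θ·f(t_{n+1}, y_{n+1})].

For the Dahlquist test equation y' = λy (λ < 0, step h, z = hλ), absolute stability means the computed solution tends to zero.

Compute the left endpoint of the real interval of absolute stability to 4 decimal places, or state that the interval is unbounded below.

left endpoint -2.3636.

Test eqn y'=λy, z=hλ:
  y_{n+1} = y_n + z·[12/13·y_n + 1/13·y_{n+1}] ⇒ (1 − 1/13z)y_{n+1} = (1 + 12/13z)y_n
  Hence R(z) = (1 + 12/13z)/(1 − 1/13z).

Find x<0 with |R(x)|<1.
x=-0.39: |R|=0.6214
R=−1: 1+12/13x = −1+1/13x ⇒ -11/13x=2 ⇒ x=2/(-11/13)=-2.3636
Confirm numerically:
  x=-1.888: |R|=0.64858 <1
  x=-1.579: |R|=0.40798 <1
  x=-1.141: |R|=0.04894 <1
  x=-2.786: |R|=1.29431 >1
  x=-2.494: |R|=1.09255 >1
Stable set (-2.3636, 0).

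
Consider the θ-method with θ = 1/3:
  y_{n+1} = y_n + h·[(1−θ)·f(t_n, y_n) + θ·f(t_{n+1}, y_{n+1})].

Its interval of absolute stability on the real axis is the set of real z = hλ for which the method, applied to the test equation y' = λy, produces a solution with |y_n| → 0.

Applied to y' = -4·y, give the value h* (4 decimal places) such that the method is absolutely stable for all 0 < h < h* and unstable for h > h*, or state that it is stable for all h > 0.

(-6.0000,0); λ=-4 ⇒ h* = (6)/4 = 1.5000.

Set f=λy, z=hλ:
  y_{n+1} = y_n + z·[2/3·y_n + 1/3·y_{n+1}] ⇒ (1 − 1/3z)y_{n+1} = (1 + 2/3z)y_n
  ⇒ R(z) = (1 + 2/3z)/(1 − 1/3z).

Boundary: |R(x)|=1, x<0.
x=-0.34: |R|=0.6946
R=−1: 1+2/3x = −1+1/3x ⇒ -1/3x=2 ⇒ x=2/(-1/3)=-6.0000
Confirm numerically:
  x=-5.889: |R|=0.98751 <1
  x=-5.444: |R|=0.93415 <1
  x=-2.874: |R|=0.46782 <1
  x=-2.433: |R|=0.34346 <1
  x=-6.127: |R|=1.01391 >1
  x=-6.048: |R|=1.00531 >1
So |R|<1 on (-6.0000, 0).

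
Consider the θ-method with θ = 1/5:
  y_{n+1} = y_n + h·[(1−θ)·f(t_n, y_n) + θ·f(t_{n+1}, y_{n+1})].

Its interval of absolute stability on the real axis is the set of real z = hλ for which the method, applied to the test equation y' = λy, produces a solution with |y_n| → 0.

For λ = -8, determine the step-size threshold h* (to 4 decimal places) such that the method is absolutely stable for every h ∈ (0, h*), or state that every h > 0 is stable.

(-3.3333,0); λ=-8 ⇒ h* = (10/3)/8 = 0.4167.

Test eqn y'=λy, z=hλ:
  y_{n+1} = y_n + z·[4/5·y_n + 1/5·y_{n+1}] ⇒ (1 − 1/5z)y_{n+1} = (1 + 4/5z)y_n
  R(z) = (1 + 4/5z)/(1 − 1/5z).

Find x<0 with |R(x)|<1.
x=-1.41: |R|=0.0998
R=−1: 1+4/5x = −1+1/5x ⇒ -3/5x=2 ⇒ x=2/(-3/5)=-3.3333
Confirm numerically:
  x=-3.164: |R|=0.93778 <1
  x=-2.939: |R|=0.85099 <1
  x=-1.436: |R|=0.11560 <1
  x=-3.685: |R|=1.12147 >1
  x=-3.633: |R|=1.10414 >1
  x=-3.622: |R|=1.10044 >1
Interval (-3.3333, 0).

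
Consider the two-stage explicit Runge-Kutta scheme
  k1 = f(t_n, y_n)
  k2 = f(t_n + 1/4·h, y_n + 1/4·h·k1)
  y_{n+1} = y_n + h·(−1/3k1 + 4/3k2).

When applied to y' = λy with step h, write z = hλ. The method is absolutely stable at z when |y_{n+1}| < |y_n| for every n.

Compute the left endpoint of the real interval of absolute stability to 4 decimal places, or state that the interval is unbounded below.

z* = -3.0000.

Set f=λy, z=hλ:
  k1=λy_n ⇒ h·k1=z·y_n;  k2=λ(1+1/4z)y_n ⇒ h·k2=z(1+1/4z)y_n
  y_{n+1}/y_n = 1 − 1/3z + 4/3z(1+1/4z) = 1 + z + 1/3z²
  ⇒ R(z) = 1 + z + 1/3z².

Solve |R(x)|<1 on ℝ⁻.
x=-1.56: |R|=0.2512
R=1: x+1/3x²=0 ⇒ x=−3=-3.0000; min R=1−1/(4·1/3)=0.2500>−1
Confirm numerically:
  x=-2.232: |R|=0.42861 <1
  x=-1.567: |R|=0.25150 <1
  x=-1.485: |R|=0.25007 <1
  x=-3.442: |R|=1.50712 >1
  x=-3.230: |R|=1.24763 >1
Stable set (-3.0000, 0).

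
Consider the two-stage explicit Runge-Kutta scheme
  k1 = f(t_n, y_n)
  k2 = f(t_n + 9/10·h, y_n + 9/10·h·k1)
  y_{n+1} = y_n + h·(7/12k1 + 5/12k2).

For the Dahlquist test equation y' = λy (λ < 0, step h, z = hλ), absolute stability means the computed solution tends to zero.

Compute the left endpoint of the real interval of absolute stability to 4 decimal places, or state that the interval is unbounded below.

left endpoint -2.6667.

Set f=λy, z=hλ:
  k1=λy_n ⇒ h·k1=z·y_n;  k2=λ(1+9/10z)y_n ⇒ h·k2=z(1+9/10z)y_n
  y_{n+1}/y_n = 1 + 7/12z + 5/12z(1+9/10z) = 1 + z + 3/8z²
  ⇒ R(z) = 1 + z + 3/8z².

Solve |R(x)|<1 on ℝ⁻.
x=-0.57: |R|=0.5518
R=1: x+3/8x²=0 ⇒ x=−8/3=-2.6667; min R=1−1/(4·3/8)=0.3333>−1
Confirm numerically:
  x=-2.438: |R|=0.79094 <1
  x=-2.184: |R|=0.60470 <1
  x=-1.872: |R|=0.44214 <1
  x=-1.733: |R|=0.39323 <1
  x=-3.128: |R|=1.54114 >1
  x=-2.921: |R|=1.27859 >1
So |R|<1 on (-2.6667, 0).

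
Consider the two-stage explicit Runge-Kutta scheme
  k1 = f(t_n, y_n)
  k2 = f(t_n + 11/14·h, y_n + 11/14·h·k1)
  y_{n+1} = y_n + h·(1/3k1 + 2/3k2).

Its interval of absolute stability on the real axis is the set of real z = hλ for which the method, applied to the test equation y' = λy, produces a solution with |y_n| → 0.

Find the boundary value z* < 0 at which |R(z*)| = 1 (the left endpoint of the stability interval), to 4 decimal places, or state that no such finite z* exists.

left endpoint -1.9091.

Set f=λy, z=hλ:
  k1=λy_n ⇒ h·k1=z·y_n;  k2=λ(1+11/14z)y_n ⇒ h·k2=z(1+11/14z)y_n
  y_{n+1}/y_n = 1 + 1/3z + 2/3z(1+11/14z) = 1 + z + 11/21z²
  so R(z) = 1 + z + 11/21z².

Solve |R(x)|<1 on ℝ⁻.
x=-0.35: |R|=0.7142
R=1: x+11/21x²=0 ⇒ x=−21/11=-1.9091; min R=1−1/(4·11/21)=0.5227>−1
Confirm numerically:
  x=-1.878: |R|=0.96942 <1
  x=-1.575: |R|=0.72438 <1
  x=-1.413: |R|=0.63282 <1
  x=-1.159: |R|=0.54462 <1
  x=-2.353: |R|=1.54713 >1
  x=-2.031: |R|=1.12969 >1
So |R|<1 on (-1.9091, 0).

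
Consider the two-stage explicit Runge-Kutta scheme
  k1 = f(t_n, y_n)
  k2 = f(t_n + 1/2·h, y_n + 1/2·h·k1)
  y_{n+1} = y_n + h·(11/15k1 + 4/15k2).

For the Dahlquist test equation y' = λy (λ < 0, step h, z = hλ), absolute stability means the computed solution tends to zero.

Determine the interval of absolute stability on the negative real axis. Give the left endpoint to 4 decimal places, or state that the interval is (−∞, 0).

On y'=λy, z=hλ:
  k1=λy_n ⇒ h·k1=z·y_n;  k2=λ(1+1/2z)y_n ⇒ h·k2=z(1+1/2z)y_n
  y_{n+1}/y_n = 1 + 11/15z + 4/15z(1+1/2z) = 1 + z + 2/15z²
  so R(z) = 1 + z + 2/15z².

Need |R(x)|<1, x<0.
x=-0.97: |R|=0.1555
R=1: x+2/15x²=0 ⇒ x=−15/2=-7.5000; min R=1−1/(4·2/15)=-0.8750>−1
Confirm numerically:
  x=-7.308: |R|=0.81292 <1
  x=-6.251: |R|=0.04100 <1
  x=-5.366: |R|=0.52681 <1
  x=-8.041: |R|=1.58002 >1
  x=-8.000: |R|=1.53333 >1
  x=-7.817: |R|=1.33040 >1
So |R|<1 on (-7.5000, 0).

z∈(-7.5000,0).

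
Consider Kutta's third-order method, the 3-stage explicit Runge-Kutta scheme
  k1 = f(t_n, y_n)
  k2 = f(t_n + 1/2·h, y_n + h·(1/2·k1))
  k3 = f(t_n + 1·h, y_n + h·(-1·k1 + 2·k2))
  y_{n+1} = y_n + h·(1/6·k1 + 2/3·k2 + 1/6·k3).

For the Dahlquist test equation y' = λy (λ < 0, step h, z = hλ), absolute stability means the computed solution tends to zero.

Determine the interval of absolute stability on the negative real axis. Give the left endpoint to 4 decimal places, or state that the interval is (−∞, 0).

With y'=λy (z=hλ):
  order 3, 3-stage ⇒ R(z)=1+z+z^2/2+z^3/6
  (e.g. R(-1.34)=0.15678, |R|=0.15678)

Find x<0 with |R(x)|<1.
x=-1.34: |R|=0.1568
|R(-2.84)|=1.6249 |R(-2.83)|=1.6031 |R(-1.93)|=0.2657
Bisect:
  x_lo=-3.3363 |R|=2.9602  x_hi=-0.3771 |R|=0.6850
  mid=-1.85672 |R|=0.19983 →hi
  mid=-2.59651 |R|=1.14314 →lo
  mid=-2.22662 |R|=0.58757 →hi
  mid=-2.41156 |R|=0.84121 →hi
  mid=-2.50404 |R|=0.98574 →hi
  mid=-2.55028 |R|=1.06278 →lo
  mid=-2.52716 |R|=1.02385 →lo
  mid=-2.51560 |R|=1.00470 →lo
  ...
  [-2.51289,-2.51271] ⇒ x*=-2.5127
Interval (-2.5127, 0).

z∈(-2.5127,0).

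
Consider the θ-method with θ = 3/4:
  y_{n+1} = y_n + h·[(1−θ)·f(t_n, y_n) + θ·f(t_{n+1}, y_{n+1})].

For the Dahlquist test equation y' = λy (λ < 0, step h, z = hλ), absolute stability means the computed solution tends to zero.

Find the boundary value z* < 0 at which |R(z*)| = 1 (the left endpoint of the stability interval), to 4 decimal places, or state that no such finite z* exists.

With y'=λy (z=hλ):
  y_{n+1} = y_n + z·[1/4·y_n + 3/4·y_{n+1}] ⇒ (1 − 3/4z)y_{n+1} = (1 + 1/4z)y_n
  so R(z) = (1 + 1/4z)/(1 − 3/4z).

Boundary: |R(x)|=1, x<0.
x=-0.43: |R|=0.6749
x=-2: |R|=0.2000
x=-10: |R|=0.1765
x=-100: |R|=0.3158
θ=3/4≥1/2 ⇒ |1+1/4x|<|1−3/4x| ∀x<0 ⇒ interval (−∞,0).

(−∞, 0) — no finite endpoint.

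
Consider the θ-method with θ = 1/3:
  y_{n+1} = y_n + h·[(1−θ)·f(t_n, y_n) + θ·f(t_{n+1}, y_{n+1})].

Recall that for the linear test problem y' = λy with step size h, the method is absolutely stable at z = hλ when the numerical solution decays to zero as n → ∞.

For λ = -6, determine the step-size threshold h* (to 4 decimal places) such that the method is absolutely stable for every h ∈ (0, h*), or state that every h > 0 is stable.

Set f=λy, z=hλ:
  y_{n+1} = y_n + z·[2/3·y_n + 1/3·y_{n+1}] ⇒ (1 − 1/3z)y_{n+1} = (1 + 2/3z)y_n
  Hence R(z) = (1 + 2/3z)/(1 − 1/3z).

Solve |R(x)|<1 on ℝ⁻.
x=-0.75: |R|=0.4000
R=−1: 1+2/3x = −1+1/3x ⇒ -1/3x=2 ⇒ x=2/(-1/3)=-6.0000
Confirm numerically:
  x=-5.837: |R|=0.98155 <1
  x=-5.610: |R|=0.95470 <1
  x=-5.531: |R|=0.94502 <1
  x=-2.583: |R|=0.38796 <1
  x=-6.581: |R|=1.06064 >1
  x=-6.025: |R|=1.00277 >1
So |R|<1 on (-6.0000, 0).

(-6.0000,0); λ=-6 ⇒ h* = (6)/6 = 1.0000.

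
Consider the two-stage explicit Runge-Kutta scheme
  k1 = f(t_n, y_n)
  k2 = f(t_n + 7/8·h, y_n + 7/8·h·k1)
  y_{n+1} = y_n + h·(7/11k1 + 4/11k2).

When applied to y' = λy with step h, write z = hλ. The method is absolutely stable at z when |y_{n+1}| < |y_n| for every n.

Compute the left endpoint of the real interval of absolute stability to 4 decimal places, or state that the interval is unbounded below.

Set f=λy, z=hλ:
  k1=λy_n ⇒ h·k1=z·y_n;  k2=λ(1+7/8z)y_n ⇒ h·k2=z(1+7/8z)y_n
  y_{n+1}/y_n = 1 + 7/11z + 4/11z(1+7/8z) = 1 + z + 7/22z²
  R(z) = 1 + z + 7/22z².

Need |R(x)|<1, x<0.
x=-0.99: |R|=0.3218
R=1: x+7/22x²=0 ⇒ x=−22/7=-3.1429; min R=1−1/(4·7/22)=0.2143>−1
Confirm numerically:
  x=-2.327: |R|=0.39593 <1
  x=-2.216: |R|=0.34648 <1
  x=-1.866: |R|=0.24190 <1
  x=-3.472: |R|=1.36361 >1
  x=-3.196: |R|=1.05404 >1
So |R|<1 on (-3.1429, 0).

left endpoint -3.1429.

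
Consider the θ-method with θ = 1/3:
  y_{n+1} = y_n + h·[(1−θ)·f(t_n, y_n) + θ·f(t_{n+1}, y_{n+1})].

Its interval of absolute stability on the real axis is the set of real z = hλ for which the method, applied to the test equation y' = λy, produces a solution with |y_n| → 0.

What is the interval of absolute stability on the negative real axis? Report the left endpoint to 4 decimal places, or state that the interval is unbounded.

z∈(-6.0000,0).

Set f=λy, z=hλ:
  y_{n+1} = y_n + z·[2/3·y_n + 1/3·y_{n+1}] ⇒ (1 − 1/3z)y_{n+1} = (1 + 2/3z)y_n
  R(z) = (1 + 2/3z)/(1 − 1/3z).

Find x<0 with |R(x)|<1.
x=-1.06: |R|=0.2167
R=−1: 1+2/3x = −1+1/3x ⇒ -1/3x=2 ⇒ x=2/(-1/3)=-6.0000
Confirm numerically:
  x=-4.911: |R|=0.86234 <1
  x=-3.603: |R|=0.63698 <1
  x=-3.346: |R|=0.58178 <1
  x=-3.001: |R|=0.50025 <1
  x=-6.544: |R|=1.05700 >1
  x=-6.322: |R|=1.03454 >1
So |R|<1 on (-6.0000, 0).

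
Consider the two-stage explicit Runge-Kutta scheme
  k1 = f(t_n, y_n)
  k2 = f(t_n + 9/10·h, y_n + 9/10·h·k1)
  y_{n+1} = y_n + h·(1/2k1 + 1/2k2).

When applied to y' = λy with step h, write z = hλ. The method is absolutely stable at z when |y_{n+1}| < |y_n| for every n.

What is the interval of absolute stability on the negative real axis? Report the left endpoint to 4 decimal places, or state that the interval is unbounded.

With y'=λy (z=hλ):
  k1=λy_n ⇒ h·k1=z·y_n;  k2=λ(1+9/10z)y_n ⇒ h·k2=z(1+9/10z)y_n
  y_{n+1}/y_n = 1 + 1/2z + 1/2z(1+9/10z) = 1 + z + 9/20z²
  ⇒ R(z) = 1 + z + 9/20z².

Boundary: |R(x)|=1, x<0.
x=-1.76: |R|=0.6339
R=1: x+9/20x²=0 ⇒ x=−20/9=-2.2222; min R=1−1/(4·9/20)=0.4444>−1
Confirm numerically:
  x=-2.063: |R|=0.85219 <1
  x=-1.658: |R|=0.57903 <1
  x=-1.610: |R|=0.55645 <1
  x=-2.793: |R|=1.71738 >1
  x=-2.738: |R|=1.63549 >1
So |R|<1 on (-2.2222, 0).

(-2.2222, 0).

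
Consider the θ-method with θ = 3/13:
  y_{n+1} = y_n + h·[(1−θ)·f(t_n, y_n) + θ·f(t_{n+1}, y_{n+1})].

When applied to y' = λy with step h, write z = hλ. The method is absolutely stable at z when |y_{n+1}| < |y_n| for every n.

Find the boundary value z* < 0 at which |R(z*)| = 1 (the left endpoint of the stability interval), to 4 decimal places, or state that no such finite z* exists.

z* = -3.7143.

Test eqn y'=λy, z=hλ:
  y_{n+1} = y_n + z·[10/13·y_n + 3/13·y_{n+1}] ⇒ (1 − 3/13z)y_{n+1} = (1 + 10/13z)y_n
  R(z) = (1 + 10/13z)/(1 − 3/13z).

Solve |R(x)|<1 on ℝ⁻.
x=-1.53: |R|=0.1308
R=−1: 1+10/13x = −1+3/13x ⇒ -7/13x=2 ⇒ x=2/(-7/13)=-3.7143
Confirm numerically:
  x=-3.350: |R|=0.88937 <1
  x=-2.963: |R|=0.75974 <1
  x=-2.638: |R|=0.63976 <1
  x=-1.793: |R|=0.26824 <1
  x=-4.014: |R|=1.08378 >1
  x=-3.972: |R|=1.07240 >1
Interval (-3.7143, 0).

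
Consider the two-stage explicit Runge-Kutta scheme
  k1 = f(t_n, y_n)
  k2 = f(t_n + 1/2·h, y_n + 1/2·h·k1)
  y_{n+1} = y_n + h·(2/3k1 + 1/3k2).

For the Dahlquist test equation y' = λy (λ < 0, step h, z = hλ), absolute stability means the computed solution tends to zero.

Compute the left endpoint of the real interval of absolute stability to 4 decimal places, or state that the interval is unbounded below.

Test eqn y'=λy, z=hλ:
  k1=λy_n ⇒ h·k1=z·y_n;  k2=λ(1+1/2z)y_n ⇒ h·k2=z(1+1/2z)y_n
  y_{n+1}/y_n = 1 + 2/3z + 1/3z(1+1/2z) = 1 + z + 1/6z²
  ⇒ R(z) = 1 + z + 1/6z².

Solve |R(x)|<1 on ℝ⁻.
x=-1.19: |R|=0.0460
R=1: x+1/6x²=0 ⇒ x=−6=-6.0000; min R=1−1/(4·1/6)=-0.5000>−1
Confirm numerically:
  x=-4.931: |R|=0.12146 <1
  x=-4.380: |R|=0.18260 <1
  x=-3.416: |R|=0.47116 <1
  x=-3.323: |R|=0.48261 <1
  x=-6.224: |R|=1.23236 >1
  x=-6.213: |R|=1.22056 >1
  x=-6.093: |R|=1.09444 >1
So |R|<1 on (-6.0000, 0).

z* = -6.0000.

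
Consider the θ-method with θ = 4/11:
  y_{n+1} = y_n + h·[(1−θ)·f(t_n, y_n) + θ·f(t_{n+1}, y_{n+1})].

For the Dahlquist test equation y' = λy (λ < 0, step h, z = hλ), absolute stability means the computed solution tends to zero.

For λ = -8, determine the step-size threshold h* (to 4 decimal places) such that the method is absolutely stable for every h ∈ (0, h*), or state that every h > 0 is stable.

(-7.3333,0); λ=-8 ⇒ h* = (22/3)/8 = 0.9167.

On y'=λy, z=hλ:
  y_{n+1} = y_n + z·[7/11·y_n + 4/11·y_{n+1}] ⇒ (1 − 4/11z)y_{n+1} = (1 + 7/11z)y_n
  R(z) = (1 + 7/11z)/(1 − 4/11z).

Boundary: |R(x)|=1, x<0.
x=-0.75: |R|=0.4107
R=−1: 1+7/11x = −1+4/11x ⇒ -3/11x=2 ⇒ x=2/(-3/11)=-7.3333
Confirm numerically:
  x=-6.753: |R|=0.95420 <1
  x=-5.901: |R|=0.87582 <1
  x=-3.455: |R|=0.53122 <1
  x=-7.890: |R|=1.03924 >1
  x=-7.624: |R|=1.02101 >1
  x=-7.355: |R|=1.00161 >1
So |R|<1 on (-7.3333, 0).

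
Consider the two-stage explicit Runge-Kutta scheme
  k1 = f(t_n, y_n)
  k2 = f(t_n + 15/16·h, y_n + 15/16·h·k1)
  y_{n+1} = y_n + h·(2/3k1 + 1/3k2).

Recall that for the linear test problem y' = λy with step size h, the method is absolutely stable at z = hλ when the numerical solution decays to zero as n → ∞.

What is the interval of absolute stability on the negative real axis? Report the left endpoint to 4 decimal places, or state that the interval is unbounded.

With y'=λy (z=hλ):
  k1=λy_n ⇒ h·k1=z·y_n;  k2=λ(1+15/16z)y_n ⇒ h·k2=z(1+15/16z)y_n
  y_{n+1}/y_n = 1 + 2/3z + 1/3z(1+15/16z) = 1 + z + 5/16z²
  so R(z) = 1 + z + 5/16z².

Boundary: |R(x)|=1, x<0.
x=-0.64: |R|=0.4880
R=1: x+5/16x²=0 ⇒ x=−16/5=-3.2000; min R=1−1/(4·5/16)=0.2000>−1
Confirm numerically:
  x=-2.514: |R|=0.46106 <1
  x=-2.034: |R|=0.25886 <1
  x=-2.003: |R|=0.25075 <1
  x=-1.980: |R|=0.24513 <1
  x=-3.635: |R|=1.49413 >1
  x=-3.272: |R|=1.07362 >1
Stable set (-3.2000, 0).

(-3.2000, 0).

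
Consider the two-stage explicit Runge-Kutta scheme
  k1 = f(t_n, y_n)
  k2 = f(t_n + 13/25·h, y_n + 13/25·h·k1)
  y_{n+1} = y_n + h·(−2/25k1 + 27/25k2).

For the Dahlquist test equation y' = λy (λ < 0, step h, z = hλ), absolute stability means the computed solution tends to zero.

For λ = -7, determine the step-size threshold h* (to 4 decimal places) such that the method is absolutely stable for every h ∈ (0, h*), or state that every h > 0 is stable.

(-1.7806,0); λ=-7 ⇒ h* = (625/351)/7 = 0.2544.

With y'=λy (z=hλ):
  k1=λy_n ⇒ h·k1=z·y_n;  k2=λ(1+13/25z)y_n ⇒ h·k2=z(1+13/25z)y_n
  y_{n+1}/y_n = 1 − 2/25z + 27/25z(1+13/25z) = 1 + z + 351/625z²
  so R(z) = 1 + z + 351/625z².

Need |R(x)|<1, x<0.
x=-0.31: |R|=0.7440
R=1: x+351/625x²=0 ⇒ x=−625/351=-1.7806; min R=1−1/(4·351/625)=0.5548>−1
Confirm numerically:
  x=-1.482: |R|=0.75146 <1
  x=-1.138: |R|=0.58930 <1
  x=-1.072: |R|=0.57338 <1
  x=-0.879: |R|=0.55492 <1
  x=-2.371: |R|=1.78611 >1
  x=-2.267: |R|=1.61922 >1
Stable set (-1.7806, 0).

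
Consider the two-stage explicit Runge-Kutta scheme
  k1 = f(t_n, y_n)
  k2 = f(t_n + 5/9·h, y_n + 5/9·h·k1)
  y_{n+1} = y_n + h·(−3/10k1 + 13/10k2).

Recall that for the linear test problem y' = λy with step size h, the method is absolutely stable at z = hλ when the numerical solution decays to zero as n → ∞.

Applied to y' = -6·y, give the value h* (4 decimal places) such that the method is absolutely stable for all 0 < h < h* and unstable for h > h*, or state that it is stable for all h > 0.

(-1.3846,0); λ=-6 ⇒ h* = (18/13)/6 = 0.2308.

With y'=λy (z=hλ):
  k1=λy_n ⇒ h·k1=z·y_n;  k2=λ(1+5/9z)y_n ⇒ h·k2=z(1+5/9z)y_n
  y_{n+1}/y_n = 1 − 3/10z + 13/10z(1+5/9z) = 1 + z + 13/18z²
  so R(z) = 1 + z + 13/18z².

Solve |R(x)|<1 on ℝ⁻.
x=-0.78: |R|=0.6594
R=1: x+13/18x²=0 ⇒ x=−18/13=-1.3846; min R=1−1/(4·13/18)=0.6538>−1
Confirm numerically:
  x=-1.007: |R|=0.72537 <1
  x=-0.883: |R|=0.68011 <1
  x=-0.668: |R|=0.65427 <1
  x=-1.785: |R|=1.51616 >1
  x=-1.746: |R|=1.45571 >1
Stable set (-1.3846, 0).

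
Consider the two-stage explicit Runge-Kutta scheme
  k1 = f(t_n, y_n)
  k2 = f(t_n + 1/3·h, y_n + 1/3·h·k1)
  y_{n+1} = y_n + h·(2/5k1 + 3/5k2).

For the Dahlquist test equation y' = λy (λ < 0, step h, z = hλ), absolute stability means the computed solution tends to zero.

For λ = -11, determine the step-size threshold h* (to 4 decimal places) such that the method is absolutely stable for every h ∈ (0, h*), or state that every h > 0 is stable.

(-5.0000,0); λ=-11 ⇒ h* = (5)/11 = 0.4545.

Set f=λy, z=hλ:
  k1=λy_n ⇒ h·k1=z·y_n;  k2=λ(1+1/3z)y_n ⇒ h·k2=z(1+1/3z)y_n
  y_{n+1}/y_n = 1 + 2/5z + 3/5z(1+1/3z) = 1 + z + 1/5z²
  Hence R(z) = 1 + z + 1/5z².

Find x<0 with |R(x)|<1.
x=-0.91: |R|=0.2556
R=1: x+1/5x²=0 ⇒ x=−5=-5.0000; min R=1−1/(4·1/5)=-0.2500>−1
Confirm numerically:
  x=-3.029: |R|=0.19403 <1
  x=-2.883: |R|=0.22066 <1
  x=-2.542: |R|=0.24965 <1
  x=-5.486: |R|=1.53324 >1
  x=-5.277: |R|=1.29235 >1
  x=-5.039: |R|=1.03930 >1
Interval (-5.0000, 0).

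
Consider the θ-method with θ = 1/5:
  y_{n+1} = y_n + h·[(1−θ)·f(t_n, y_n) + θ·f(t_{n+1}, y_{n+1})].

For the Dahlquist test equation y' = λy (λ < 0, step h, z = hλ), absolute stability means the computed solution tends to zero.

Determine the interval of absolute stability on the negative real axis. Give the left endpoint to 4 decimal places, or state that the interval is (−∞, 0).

z∈(-3.3333,0).

Test eqn y'=λy, z=hλ:
  y_{n+1} = y_n + z·[4/5·y_n + 1/5·y_{n+1}] ⇒ (1 − 1/5z)y_{n+1} = (1 + 4/5z)y_n
  R(z) = (1 + 4/5z)/(1 − 1/5z).

Solve |R(x)|<1 on ℝ⁻.
x=-1.55: |R|=0.1832
R=−1: 1+4/5x = −1+1/5x ⇒ -3/5x=2 ⇒ x=2/(-3/5)=-3.3333
Confirm numerically:
  x=-2.380: |R|=0.61247 <1
  x=-2.227: |R|=0.54075 <1
  x=-1.448: |R|=0.12283 <1
  x=-3.872: |R|=1.18215 >1
  x=-3.657: |R|=1.11216 >1
  x=-3.535: |R|=1.07088 >1
Interval (-3.3333, 0).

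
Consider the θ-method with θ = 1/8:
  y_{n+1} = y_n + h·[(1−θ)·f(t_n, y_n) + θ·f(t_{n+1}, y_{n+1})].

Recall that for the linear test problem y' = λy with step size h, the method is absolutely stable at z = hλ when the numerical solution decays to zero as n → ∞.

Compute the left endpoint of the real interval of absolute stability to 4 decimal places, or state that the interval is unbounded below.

With y'=λy (z=hλ):
  y_{n+1} = y_n + z·[7/8·y_n + 1/8·y_{n+1}] ⇒ (1 − 1/8z)y_{n+1} = (1 + 7/8z)y_n
  so R(z) = (1 + 7/8z)/(1 − 1/8z).

Find x<0 with |R(x)|<1.
x=-1.09: |R|=0.0407
R=−1: 1+7/8x = −1+1/8x ⇒ -3/4x=2 ⇒ x=2/(-3/4)=-2.6667
Confirm numerically:
  x=-2.492: |R|=0.90011 <1
  x=-2.076: |R|=0.64827 <1
  x=-1.195: |R|=0.03970 <1
  x=-3.135: |R|=1.25236 >1
  x=-2.958: |R|=1.15952 >1
So |R|<1 on (-2.6667, 0).

z* = -2.6667.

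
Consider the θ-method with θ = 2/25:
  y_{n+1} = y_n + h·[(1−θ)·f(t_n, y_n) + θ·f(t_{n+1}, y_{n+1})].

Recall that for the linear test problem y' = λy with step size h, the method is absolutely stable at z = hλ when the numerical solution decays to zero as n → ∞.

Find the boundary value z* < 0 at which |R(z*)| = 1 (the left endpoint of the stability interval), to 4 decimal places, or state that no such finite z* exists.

Set f=λy, z=hλ:
  y_{n+1} = y_n + z·[23/25·y_n + 2/25·y_{n+1}] ⇒ (1 − 2/25z)y_{n+1} = (1 + 23/25z)y_n
  Hence R(z) = (1 + 23/25z)/(1 − 2/25z).

Boundary: |R(x)|=1, x<0.
x=-0.53: |R|=0.4916
R=−1: 1+23/25x = −1+2/25x ⇒ -21/25x=2 ⇒ x=2/(-21/25)=-2.3810
Confirm numerically:
  x=-1.751: |R|=0.53586 <1
  x=-1.443: |R|=0.29366 <1
  x=-1.257: |R|=0.14215 <1
  x=-1.108: |R|=0.01778 <1
  x=-2.953: |R|=1.38869 >1
  x=-2.474: |R|=1.06525 >1
So |R|<1 on (-2.3810, 0).

z* = -2.3810.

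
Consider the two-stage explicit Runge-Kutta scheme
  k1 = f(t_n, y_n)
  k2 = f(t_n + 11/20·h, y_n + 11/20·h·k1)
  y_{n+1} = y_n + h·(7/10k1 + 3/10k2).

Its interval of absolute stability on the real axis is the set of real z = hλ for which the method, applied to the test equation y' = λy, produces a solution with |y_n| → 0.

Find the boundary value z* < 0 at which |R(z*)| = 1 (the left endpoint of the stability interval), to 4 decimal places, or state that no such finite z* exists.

On y'=λy, z=hλ:
  k1=λy_n ⇒ h·k1=z·y_n;  k2=λ(1+11/20z)y_n ⇒ h·k2=z(1+11/20z)y_n
  y_{n+1}/y_n = 1 + 7/10z + 3/10z(1+11/20z) = 1 + z + 33/200z²
  R(z) = 1 + z + 33/200z².

Find x<0 with |R(x)|<1.
x=-1.07: |R|=0.1189
R=1: x+33/200x²=0 ⇒ x=−200/33=-6.0606; min R=1−1/(4·33/200)=-0.5152>−1
Confirm numerically:
  x=-5.505: |R|=0.49533 <1
  x=-4.002: |R|=0.35936 <1
  x=-2.864: |R|=0.51059 <1
  x=-6.619: |R|=1.60984 >1
  x=-6.540: |R|=1.51731 >1
  x=-6.209: |R|=1.15203 >1
So |R|<1 on (-6.0606, 0).

left endpoint -6.0606.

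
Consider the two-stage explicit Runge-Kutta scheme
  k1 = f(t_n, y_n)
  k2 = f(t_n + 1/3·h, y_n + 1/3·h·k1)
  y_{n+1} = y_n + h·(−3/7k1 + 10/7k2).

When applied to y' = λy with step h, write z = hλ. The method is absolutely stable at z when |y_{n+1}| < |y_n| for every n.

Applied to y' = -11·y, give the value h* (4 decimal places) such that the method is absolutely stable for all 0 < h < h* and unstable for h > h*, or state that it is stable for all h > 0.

Set f=λy, z=hλ:
  k1=λy_n ⇒ h·k1=z·y_n;  k2=λ(1+1/3z)y_n ⇒ h·k2=z(1+1/3z)y_n
  y_{n+1}/y_n = 1 − 3/7z + 10/7z(1+1/3z) = 1 + z + 10/21z²
  R(z) = 1 + z + 10/21z².

Find x<0 with |R(x)|<1.
x=-1.34: |R|=0.5150
R=1: x+10/21x²=0 ⇒ x=−21/10=-2.1000; min R=1−1/(4·10/21)=0.4750>−1
Confirm numerically:
  x=-2.053: |R|=0.95405 <1
  x=-1.716: |R|=0.68622 <1
  x=-1.267: |R|=0.49742 <1
  x=-0.851: |R|=0.49386 <1
  x=-2.426: |R|=1.37661 >1
  x=-2.244: |R|=1.15387 >1
So |R|<1 on (-2.1000, 0).

(-2.1000,0); λ=-11 ⇒ h* = (21/10)/11 = 0.1909.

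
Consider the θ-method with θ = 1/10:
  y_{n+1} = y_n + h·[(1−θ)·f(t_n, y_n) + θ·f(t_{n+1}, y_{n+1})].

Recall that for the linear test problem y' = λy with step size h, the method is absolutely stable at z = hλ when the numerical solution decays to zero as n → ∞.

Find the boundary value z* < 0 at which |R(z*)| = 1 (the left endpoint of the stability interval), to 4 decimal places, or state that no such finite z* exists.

Test eqn y'=λy, z=hλ:
  y_{n+1} = y_n + z·[9/10·y_n + 1/10·y_{n+1}] ⇒ (1 − 1/10z)y_{n+1} = (1 + 9/10z)y_n
  Hence R(z) = (1 + 9/10z)/(1 − 1/10z).

Solve |R(x)|<1 on ℝ⁻.
x=-0.67: |R|=0.3721
R=−1: 1+9/10x = −1+1/10x ⇒ -4/5x=2 ⇒ x=2/(-4/5)=-2.5000
Confirm numerically:
  x=-2.358: |R|=0.90808 <1
  x=-1.995: |R|=0.66319 <1
  x=-1.335: |R|=0.17777 <1
  x=-1.308: |R|=0.15670 <1
  x=-2.906: |R|=1.25167 >1
  x=-2.529: |R|=1.01852 >1
Interval (-2.5000, 0).

left endpoint -2.5000.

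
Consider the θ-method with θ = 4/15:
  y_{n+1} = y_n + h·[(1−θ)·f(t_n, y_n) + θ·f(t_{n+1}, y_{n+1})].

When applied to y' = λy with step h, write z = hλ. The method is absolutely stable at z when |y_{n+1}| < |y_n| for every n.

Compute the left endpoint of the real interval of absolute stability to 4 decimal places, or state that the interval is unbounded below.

With y'=λy (z=hλ):
  y_{n+1} = y_n + z·[11/15·y_n + 4/15·y_{n+1}] ⇒ (1 − 4/15z)y_{n+1} = (1 + 11/15z)y_n
  Hence R(z) = (1 + 11/15z)/(1 − 4/15z).

Need |R(x)|<1, x<0.
x=-1.7: |R|=0.1697
R=−1: 1+11/15x = −1+4/15x ⇒ -7/15x=2 ⇒ x=2/(-7/15)=-4.2857
Confirm numerically:
  x=-4.237: |R|=0.98933 <1
  x=-4.079: |R|=0.95379 <1
  x=-3.275: |R|=0.74822 <1
  x=-3.085: |R|=0.69257 <1
  x=-4.694: |R|=1.08462 >1
  x=-4.435: |R|=1.03192 >1
Interval (-4.2857, 0).

z* = -4.2857.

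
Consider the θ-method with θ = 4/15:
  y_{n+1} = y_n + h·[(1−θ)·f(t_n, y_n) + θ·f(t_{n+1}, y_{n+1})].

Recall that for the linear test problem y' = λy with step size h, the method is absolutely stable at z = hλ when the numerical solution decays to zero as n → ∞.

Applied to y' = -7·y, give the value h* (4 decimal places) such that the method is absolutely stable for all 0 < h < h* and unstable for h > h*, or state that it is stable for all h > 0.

(-4.2857,0); λ=-7 ⇒ h* = (30/7)/7 = 0.6122.

Set f=λy, z=hλ:
  y_{n+1} = y_n + z·[11/15·y_n + 4/15·y_{n+1}] ⇒ (1 − 4/15z)y_{n+1} = (1 + 11/15z)y_n
  ⇒ R(z) = (1 + 11/15z)/(1 − 4/15z).

Solve |R(x)|<1 on ℝ⁻.
x=-0.51: |R|=0.5511
R=−1: 1+11/15x = −1+4/15x ⇒ -7/15x=2 ⇒ x=2/(-7/15)=-4.2857
Confirm numerically:
  x=-4.172: |R|=0.97488 <1
  x=-3.934: |R|=0.91990 <1
  x=-3.408: |R|=0.78541 <1
  x=-2.716: |R|=0.57516 <1
  x=-4.526: |R|=1.05081 >1
  x=-4.522: |R|=1.04999 >1
  x=-4.315: |R|=1.00635 >1
Stable set (-4.2857, 0).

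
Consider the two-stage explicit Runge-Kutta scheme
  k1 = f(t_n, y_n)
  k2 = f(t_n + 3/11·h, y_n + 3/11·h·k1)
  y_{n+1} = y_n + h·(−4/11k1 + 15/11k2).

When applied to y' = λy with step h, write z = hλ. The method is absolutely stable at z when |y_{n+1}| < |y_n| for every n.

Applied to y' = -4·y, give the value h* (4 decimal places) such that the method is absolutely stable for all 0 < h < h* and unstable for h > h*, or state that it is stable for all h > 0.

(-2.6889,0); λ=-4 ⇒ h* = (121/45)/4 = 0.6722.

On y'=λy, z=hλ:
  k1=λy_n ⇒ h·k1=z·y_n;  k2=λ(1+3/11z)y_n ⇒ h·k2=z(1+3/11z)y_n
  y_{n+1}/y_n = 1 − 4/11z + 15/11z(1+3/11z) = 1 + z + 45/121z²
  Hence R(z) = 1 + z + 45/121z².

Boundary: |R(x)|=1, x<0.
x=-0.31: |R|=0.7257
R=1: x+45/121x²=0 ⇒ x=−121/45=-2.6889; min R=1−1/(4·45/121)=0.3278>−1
Confirm numerically:
  x=-2.041: |R|=0.50822 <1
  x=-1.833: |R|=0.41655 <1
  x=-1.153: |R|=0.34141 <1
  x=-3.139: |R|=1.52546 >1
  x=-2.883: |R|=1.20812 >1
  x=-2.739: |R|=1.05104 >1
Interval (-2.6889, 0).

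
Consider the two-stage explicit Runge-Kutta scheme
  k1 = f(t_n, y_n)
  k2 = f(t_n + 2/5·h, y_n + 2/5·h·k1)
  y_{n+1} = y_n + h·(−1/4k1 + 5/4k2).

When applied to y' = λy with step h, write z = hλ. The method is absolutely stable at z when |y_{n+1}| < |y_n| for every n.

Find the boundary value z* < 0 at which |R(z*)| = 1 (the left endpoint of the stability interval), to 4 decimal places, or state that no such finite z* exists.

z* = -2.0000.

With y'=λy (z=hλ):
  k1=λy_n ⇒ h·k1=z·y_n;  k2=λ(1+2/5z)y_n ⇒ h·k2=z(1+2/5z)y_n
  y_{n+1}/y_n = 1 − 1/4z + 5/4z(1+2/5z) = 1 + z + 1/2z²
  Hence R(z) = 1 + z + 1/2z².

Need |R(x)|<1, x<0.
x=-0.94: |R|=0.5018
R=1: x+1/2x²=0 ⇒ x=−2=-2.0000; min R=1−1/(4·1/2)=0.5000>−1
Confirm numerically:
  x=-1.726: |R|=0.76354 <1
  x=-1.666: |R|=0.72178 <1
  x=-1.502: |R|=0.62600 <1
  x=-1.308: |R|=0.54743 <1
  x=-2.346: |R|=1.40586 >1
  x=-2.186: |R|=1.20330 >1
So |R|<1 on (-2.0000, 0).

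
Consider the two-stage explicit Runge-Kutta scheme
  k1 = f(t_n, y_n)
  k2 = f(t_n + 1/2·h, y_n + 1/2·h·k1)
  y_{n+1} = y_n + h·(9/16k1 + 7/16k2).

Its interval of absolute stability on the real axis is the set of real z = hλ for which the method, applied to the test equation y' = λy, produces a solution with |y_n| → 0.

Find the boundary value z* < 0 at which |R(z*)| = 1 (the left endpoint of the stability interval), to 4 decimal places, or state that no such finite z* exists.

On y'=λy, z=hλ:
  k1=λy_n ⇒ h·k1=z·y_n;  k2=λ(1+1/2z)y_n ⇒ h·k2=z(1+1/2z)y_n
  y_{n+1}/y_n = 1 + 9/16z + 7/16z(1+1/2z) = 1 + z + 7/32z²
  R(z) = 1 + z + 7/32z².

Boundary: |R(x)|=1, x<0.
x=-0.71: |R|=0.4003
R=1: x+7/32x²=0 ⇒ x=−32/7=-4.5714; min R=1−1/(4·7/32)=-0.1429>−1
Confirm numerically:
  x=-4.455: |R|=0.88654 <1
  x=-4.131: |R|=0.60200 <1
  x=-1.911: |R|=0.11214 <1
  x=-5.161: |R|=1.66561 >1
  x=-5.018: |R|=1.49020 >1
Stable set (-4.5714, 0).

z* = -4.5714.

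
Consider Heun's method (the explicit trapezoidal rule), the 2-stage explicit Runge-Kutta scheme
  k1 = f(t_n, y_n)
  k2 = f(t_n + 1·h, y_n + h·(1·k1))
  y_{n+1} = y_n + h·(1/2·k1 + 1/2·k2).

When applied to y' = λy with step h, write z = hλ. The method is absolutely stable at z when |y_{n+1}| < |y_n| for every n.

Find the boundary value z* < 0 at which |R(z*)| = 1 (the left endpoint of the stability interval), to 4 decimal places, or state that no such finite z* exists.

On y'=λy, z=hλ:
  order 2, 2-stage ⇒ R(z)=1+z+z^2/2
  (e.g. R(-0.73)=0.53645, |R|=0.53645)

Solve |R(x)|<1 on ℝ⁻.
x=-0.73: |R|=0.5364
|R(-1.47)|=0.6104 |R(-1.24)|=0.5288 |R(-0.87)|=0.5085
Bisect:
  x_lo=-2.3894 |R|=1.4652  x_hi=-0.2811 |R|=0.7584
  mid=-1.33525 |R|=0.55620 →hi
  mid=-1.86231 |R|=0.87179 →hi
  mid=-2.12584 |R|=1.13375 →lo
  mid=-1.99407 |R|=0.99409 →hi
  mid=-2.05995 |R|=1.06175 →lo
  mid=-2.02701 |R|=1.02738 →lo
  mid=-2.01054 |R|=1.01060 →lo
  mid=-2.00231 |R|=1.00231 →lo
  mid=-1.99819 |R|=0.99819 →hi
  ...
  [-2.00012,-1.99999] ⇒ x*=-2.0000
Interval (-2.0000, 0).

z* = -2.0000.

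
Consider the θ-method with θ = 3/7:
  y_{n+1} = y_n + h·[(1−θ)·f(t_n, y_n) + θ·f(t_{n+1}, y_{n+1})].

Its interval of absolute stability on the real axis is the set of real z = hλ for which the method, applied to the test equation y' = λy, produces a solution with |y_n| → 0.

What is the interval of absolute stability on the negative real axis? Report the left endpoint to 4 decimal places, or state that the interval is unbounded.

On y'=λy, z=hλ:
  y_{n+1} = y_n + z·[4/7·y_n + 3/7·y_{n+1}] ⇒ (1 − 3/7z)y_{n+1} = (1 + 4/7z)y_n
  ⇒ R(z) = (1 + 4/7z)/(1 − 3/7z).

Boundary: |R(x)|=1, x<0.
x=-0.44: |R|=0.6298
R=−1: 1+4/7x = −1+3/7x ⇒ -1/7x=2 ⇒ x=2/(-1/7)=-14.0000
Confirm numerically:
  x=-12.752: |R|=0.97242 <1
  x=-11.584: |R|=0.94213 <1
  x=-6.225: |R|=0.69718 <1
  x=-14.421: |R|=1.00838 >1
  x=-14.287: |R|=1.00576 >1
  x=-14.050: |R|=1.00102 >1
Stable set (-14.0000, 0).

z∈(-14.0000,0).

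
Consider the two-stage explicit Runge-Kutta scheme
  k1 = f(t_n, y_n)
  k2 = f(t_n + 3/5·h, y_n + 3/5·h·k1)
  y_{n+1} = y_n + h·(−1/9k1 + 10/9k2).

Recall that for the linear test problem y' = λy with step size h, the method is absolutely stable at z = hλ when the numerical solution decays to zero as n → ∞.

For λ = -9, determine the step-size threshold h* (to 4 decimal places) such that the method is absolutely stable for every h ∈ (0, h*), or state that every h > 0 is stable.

With y'=λy (z=hλ):
  k1=λy_n ⇒ h·k1=z·y_n;  k2=λ(1+3/5z)y_n ⇒ h·k2=z(1+3/5z)y_n
  y_{n+1}/y_n = 1 − 1/9z + 10/9z(1+3/5z) = 1 + z + 2/3z²
  R(z) = 1 + z + 2/3z².

Find x<0 with |R(x)|<1.
x=-0.34: |R|=0.7371
R=1: x+2/3x²=0 ⇒ x=−3/2=-1.5000; min R=1−1/(4·2/3)=0.6250>−1
Confirm numerically:
  x=-1.391: |R|=0.89892 <1
  x=-1.099: |R|=0.70620 <1
  x=-0.953: |R|=0.65247 <1
  x=-0.606: |R|=0.63882 <1
  x=-2.082: |R|=1.80782 >1
  x=-1.915: |R|=1.52982 >1
Stable set (-1.5000, 0).

(-1.5000,0); λ=-9 ⇒ h* = (3/2)/9 = 0.1667.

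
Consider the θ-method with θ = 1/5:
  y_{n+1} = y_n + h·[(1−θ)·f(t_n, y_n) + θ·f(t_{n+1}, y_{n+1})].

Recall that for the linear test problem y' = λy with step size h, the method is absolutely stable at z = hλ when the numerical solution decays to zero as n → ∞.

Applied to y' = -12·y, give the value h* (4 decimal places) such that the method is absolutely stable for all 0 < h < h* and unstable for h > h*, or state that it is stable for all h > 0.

(-3.3333,0); λ=-12 ⇒ h* = (10/3)/12 = 0.2778.

Set f=λy, z=hλ:
  y_{n+1} = y_n + z·[4/5·y_n + 1/5·y_{n+1}] ⇒ (1 − 1/5z)y_{n+1} = (1 + 4/5z)y_n
  R(z) = (1 + 4/5z)/(1 − 1/5z).

Need |R(x)|<1, x<0.
x=-0.55: |R|=0.5045
R=−1: 1+4/5x = −1+1/5x ⇒ -3/5x=2 ⇒ x=2/(-3/5)=-3.3333
Confirm numerically:
  x=-2.803: |R|=0.79610 <1
  x=-2.637: |R|=0.72646 <1
  x=-1.503: |R|=0.15562 <1
  x=-3.798: |R|=1.15845 >1
  x=-3.473: |R|=1.04945 >1
So |R|<1 on (-3.3333, 0).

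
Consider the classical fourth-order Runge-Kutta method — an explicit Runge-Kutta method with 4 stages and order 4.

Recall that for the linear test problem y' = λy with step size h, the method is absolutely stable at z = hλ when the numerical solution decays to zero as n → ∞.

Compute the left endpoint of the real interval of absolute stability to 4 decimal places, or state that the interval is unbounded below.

Test eqn y'=λy, z=hλ:
  order 4, 4-stage ⇒ R(z)=1+z+z^2/2+z^3/6+z^4/24
  (e.g. R(-1.46)=0.27643, |R|=0.27643)

Find x<0 with |R(x)|<1.
x=-1.46: |R|=0.2764
|R(-3.05)|=1.4782 |R(-2.38)|=0.5422 |R(-2.25)|=0.4507
Bisect:
  x_lo=-3.1530 |R|=1.7114  x_hi=-0.0965 |R|=0.9080
  mid=-1.62476 |R|=0.27068 →hi
  mid=-2.38886 |R|=0.54931 →hi
  mid=-2.77091 |R|=0.97854 →hi
  mid=-2.96194 |R|=1.30067 →lo
  mid=-2.86643 |R|=1.12937 →lo
  mid=-2.81867 |R|=1.05150 →lo
  mid=-2.79479 |R|=1.01442 →lo
  mid=-2.78285 |R|=0.99633 →hi
  mid=-2.78882 |R|=1.00533 →lo
  mid=-2.78584 |R|=1.00082 →lo
  ...
  [-2.78546,-2.78528] ⇒ x*=-2.7853
So |R|<1 on (-2.7853, 0).

z* = -2.7853.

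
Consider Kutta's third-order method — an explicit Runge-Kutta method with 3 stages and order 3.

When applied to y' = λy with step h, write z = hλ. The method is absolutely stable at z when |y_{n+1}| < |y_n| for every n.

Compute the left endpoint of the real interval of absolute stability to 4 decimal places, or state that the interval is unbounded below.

Test eqn y'=λy, z=hλ:
  order 3, 3-stage ⇒ R(z)=1+z+z^2/2+z^3/6
  (e.g. R(-1.11)=0.27811, |R|=0.27811)

Solve |R(x)|<1 on ℝ⁻.
x=-1.11: |R|=0.2781
|R(-2.56)|=1.0794 |R(-1.3)|=0.1788 |R(-0.79)|=0.4399
Bisect:
  x_lo=-3.1977 |R|=2.5347  x_hi=-0.2434 |R|=0.7838
  mid=-1.72058 |R|=0.08931 →hi
  mid=-2.45915 |R|=0.91403 →hi
  mid=-2.82844 |R|=1.59968 →lo
  mid=-2.64379 |R|=1.22883 →lo
  mid=-2.55147 |R|=1.06482 →lo
  mid=-2.50531 |R|=0.98782 →hi
  mid=-2.52839 |R|=1.02591 →lo
  mid=-2.51685 |R|=1.00676 →lo
  mid=-2.51108 |R|=0.99727 →hi
  mid=-2.51397 |R|=1.00201 →lo
  ...
  [-2.51288,-2.51270] ⇒ x*=-2.5127
So |R|<1 on (-2.5127, 0).

z* = -2.5127.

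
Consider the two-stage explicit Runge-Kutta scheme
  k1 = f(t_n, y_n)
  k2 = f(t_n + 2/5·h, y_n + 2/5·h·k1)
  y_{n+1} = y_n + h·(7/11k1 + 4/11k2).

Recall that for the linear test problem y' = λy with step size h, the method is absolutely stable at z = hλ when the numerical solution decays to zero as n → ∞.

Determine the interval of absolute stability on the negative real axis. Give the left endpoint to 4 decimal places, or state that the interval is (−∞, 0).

z∈(-6.8750,0).

Set f=λy, z=hλ:
  k1=λy_n ⇒ h·k1=z·y_n;  k2=λ(1+2/5z)y_n ⇒ h·k2=z(1+2/5z)y_n
  y_{n+1}/y_n = 1 + 7/11z + 4/11z(1+2/5z) = 1 + z + 8/55z²
  so R(z) = 1 + z + 8/55z².

Need |R(x)|<1, x<0.
x=-1.22: |R|=0.0035
R=1: x+8/55x²=0 ⇒ x=−55/8=-6.8750; min R=1−1/(4·8/55)=-0.7188>−1
Confirm numerically:
  x=-5.695: |R|=0.02253 <1
  x=-4.874: |R|=0.41860 <1
  x=-4.734: |R|=0.47425 <1
  x=-4.303: |R|=0.60979 <1
  x=-7.467: |R|=1.64298 >1
  x=-7.408: |R|=1.57432 >1
  x=-7.388: |R|=1.55128 >1
Stable set (-6.8750, 0).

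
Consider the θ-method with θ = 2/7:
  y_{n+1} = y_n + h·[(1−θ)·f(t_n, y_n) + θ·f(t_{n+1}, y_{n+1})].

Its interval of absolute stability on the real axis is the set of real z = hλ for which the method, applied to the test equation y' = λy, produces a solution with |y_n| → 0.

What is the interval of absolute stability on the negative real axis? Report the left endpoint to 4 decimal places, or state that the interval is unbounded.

z∈(-4.6667,0).

On y'=λy, z=hλ:
  y_{n+1} = y_n + z·[5/7·y_n + 2/7·y_{n+1}] ⇒ (1 − 2/7z)y_{n+1} = (1 + 5/7z)y_n
  R(z) = (1 + 5/7z)/(1 − 2/7z).

Solve |R(x)|<1 on ℝ⁻.
x=-0.46: |R|=0.5934
R=−1: 1+5/7x = −1+2/7x ⇒ -3/7x=2 ⇒ x=2/(-3/7)=-4.6667
Confirm numerically:
  x=-4.580: |R|=0.98391 <1
  x=-3.643: |R|=0.78503 <1
  x=-3.254: |R|=0.68626 <1
  x=-4.964: |R|=1.05269 >1
  x=-4.798: |R|=1.02374 >1
  x=-4.728: |R|=1.01118 >1
Stable set (-4.6667, 0).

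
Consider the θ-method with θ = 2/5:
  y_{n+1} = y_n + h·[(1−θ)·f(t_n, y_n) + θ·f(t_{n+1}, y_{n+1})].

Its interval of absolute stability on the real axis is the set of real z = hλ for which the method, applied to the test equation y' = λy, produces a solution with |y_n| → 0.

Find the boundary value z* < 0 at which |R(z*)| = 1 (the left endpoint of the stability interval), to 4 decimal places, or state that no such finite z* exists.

left endpoint -10.0000.

Test eqn y'=λy, z=hλ:
  y_{n+1} = y_n + z·[3/5·y_n + 2/5·y_{n+1}] ⇒ (1 − 2/5z)y_{n+1} = (1 + 3/5z)y_n
  so R(z) = (1 + 3/5z)/(1 − 2/5z).

Solve |R(x)|<1 on ℝ⁻.
x=-1.45: |R|=0.0823
R=−1: 1+3/5x = −1+2/5x ⇒ -1/5x=2 ⇒ x=2/(-1/5)=-10.0000
Confirm numerically:
  x=-6.801: |R|=0.82803 <1
  x=-5.256: |R|=0.69417 <1
  x=-4.646: |R|=0.62538 <1
  x=-10.350: |R|=1.01362 >1
  x=-10.336: |R|=1.01309 >1
  x=-10.173: |R|=1.00683 >1
Interval (-10.0000, 0).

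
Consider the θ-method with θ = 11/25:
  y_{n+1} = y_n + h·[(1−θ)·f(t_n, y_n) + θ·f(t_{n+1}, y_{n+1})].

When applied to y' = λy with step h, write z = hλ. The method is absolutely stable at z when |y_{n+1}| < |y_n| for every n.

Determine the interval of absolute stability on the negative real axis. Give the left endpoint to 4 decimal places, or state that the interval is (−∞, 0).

(-16.6667, 0).

Test eqn y'=λy, z=hλ:
  y_{n+1} = y_n + z·[14/25·y_n + 11/25·y_{n+1}] ⇒ (1 − 11/25z)y_{n+1} = (1 + 14/25z)y_n
  so R(z) = (1 + 14/25z)/(1 − 11/25z).

Find x<0 with |R(x)|<1.
x=-1.67: |R|=0.0374
R=−1: 1+14/25x = −1+11/25x ⇒ -3/25x=2 ⇒ x=2/(-3/25)=-16.6667
Confirm numerically:
  x=-12.131: |R|=0.91412 <1
  x=-11.884: |R|=0.90786 <1
  x=-9.501: |R|=0.83401 <1
  x=-8.573: |R|=0.79648 <1
  x=-17.189: |R|=1.00732 >1
  x=-16.824: |R|=1.00225 >1
Interval (-16.6667, 0).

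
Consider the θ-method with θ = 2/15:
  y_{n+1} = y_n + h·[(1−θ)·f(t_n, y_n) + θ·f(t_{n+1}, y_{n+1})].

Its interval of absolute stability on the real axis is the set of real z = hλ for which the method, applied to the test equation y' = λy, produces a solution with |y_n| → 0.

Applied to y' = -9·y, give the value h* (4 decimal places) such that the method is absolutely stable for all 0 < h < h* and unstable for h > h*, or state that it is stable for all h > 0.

(-2.7273,0); λ=-9 ⇒ h* = (30/11)/9 = 0.3030.

On y'=λy, z=hλ:
  y_{n+1} = y_n + z·[13/15·y_n + 2/15·y_{n+1}] ⇒ (1 − 2/15z)y_{n+1} = (1 + 13/15z)y_n
  ⇒ R(z) = (1 + 13/15z)/(1 − 2/15z).

Find x<0 with |R(x)|<1.
x=-0.82: |R|=0.2608
R=−1: 1+13/15x = −1+2/15x ⇒ -11/15x=2 ⇒ x=2/(-11/15)=-2.7273
Confirm numerically:
  x=-2.321: |R|=0.77248 <1
  x=-1.947: |R|=0.54573 <1
  x=-1.210: |R|=0.04191 <1
  x=-2.984: |R|=1.13468 >1
  x=-2.878: |R|=1.07988 >1
  x=-2.859: |R|=1.06994 >1
So |R|<1 on (-2.7273, 0).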